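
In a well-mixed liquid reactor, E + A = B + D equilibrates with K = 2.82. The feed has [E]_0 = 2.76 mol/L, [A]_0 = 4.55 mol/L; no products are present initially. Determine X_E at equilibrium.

Let X = conversion of E; extent ξ = 2.76·X mol/L.
Concentrations: [E] = 2.76 − 2.76X; [A] = 4.55 − 2.76X; [B] = 2.76X; [D] = 2.76X.
K = [B] [D] / ([E] [A]).
Equating to 2.82: the physical root is X = 0.765.

X = 0.765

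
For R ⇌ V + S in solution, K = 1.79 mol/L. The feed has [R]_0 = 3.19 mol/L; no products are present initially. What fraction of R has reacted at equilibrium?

X = 0.519

Let X = conversion of R; extent ξ = 3.19·X mol/L.
Concentrations: [R] = 3.19 − 3.19X; [V] = 3.19X; [S] = 3.19X.
K = [V] [S] / ([R]).
Solving K = 1.79 for X ∈ (0,1): X = 0.519.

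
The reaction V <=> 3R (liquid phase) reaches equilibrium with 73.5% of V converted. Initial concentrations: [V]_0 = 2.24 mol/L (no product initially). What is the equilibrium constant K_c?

K_c = 203 (mol/L)^2

Let X = conversion of V.
Concentrations: [V] = 2.24 − 2.24X; [R] = 6.72X.
At X = 0.735: [V] = 0.594, [R] = 4.94.
K_c = [R]^3 / ([V]) = 203 (mol/L)^2.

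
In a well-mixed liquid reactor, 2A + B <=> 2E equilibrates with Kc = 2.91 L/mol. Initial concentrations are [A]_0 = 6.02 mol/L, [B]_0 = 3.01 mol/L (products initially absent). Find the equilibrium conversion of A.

Let X = conversion of A; extent ξ = 6.02X/2 mol/L.
Concentrations: [A] = 6.02 − 6.02X; [B] = 3.01 − 3.01X; [E] = 6.02X.
Kc = [E]^2 / ([A]^2 [B]).
This equals 2.91 at X = 0.640 (the root in 0 < X < 1).

X = 0.640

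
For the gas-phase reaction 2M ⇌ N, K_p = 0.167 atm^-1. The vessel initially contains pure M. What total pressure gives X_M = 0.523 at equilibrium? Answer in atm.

Basis: 1 mol M initially; let X = conversion of M. Extent ξ = 0.5X.
Species balance: n_M = 1 − X; n_N = 0.5X.
Total moles n_T = 1 − 0.5X.
K_p = p_N / (p_M^2) with p_i = (n_i/n_T)·P.
At X = 0.523: the mole-fraction product g(X) = Π y_i^ν_i = 0.8488. Since K_p = g(X)·P^{-1}, P = (g/K_p)^(1/1) = (0.8488/0.167)^(1/1) = 5.08 atm.

P = 5.08 atm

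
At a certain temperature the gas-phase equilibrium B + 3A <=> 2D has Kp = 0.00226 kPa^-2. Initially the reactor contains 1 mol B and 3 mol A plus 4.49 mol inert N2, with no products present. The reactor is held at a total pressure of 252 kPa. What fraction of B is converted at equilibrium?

X = 0.620

Basis: 1 mol B initially; let X = conversion of B. Extent ξ = X.
Moles: n_B = 1 − X; n_A = 3 − 3X; n_D = 2X; n_I = 4.49 (inert).
n_T = Σnᵢ = 8.49 − 2X.
y_i = n_i/n_T, p_i = y_i·P. Kp = p_D^2 / (p_B p_A^3).
Setting this equal to 0.00226 kPa^-2 and taking the physical root (0 < X < 1) gives X = 0.620.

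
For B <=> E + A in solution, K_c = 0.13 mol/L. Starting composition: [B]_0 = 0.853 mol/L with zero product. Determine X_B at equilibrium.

Let X = conversion of B; extent ξ = 0.853·X mol/L.
Concentrations: [B] = 0.853 − 0.853X; [E] = 0.853X; [A] = 0.853X.
K_c = [E] [A] / ([B]).
Solving K_c = 0.13 for X ∈ (0,1): X = 0.322.

X = 0.322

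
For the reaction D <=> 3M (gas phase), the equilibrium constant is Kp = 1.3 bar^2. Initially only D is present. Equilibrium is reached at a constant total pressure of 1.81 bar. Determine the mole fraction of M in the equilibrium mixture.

Let X = conversion of D (basis 1 mol D); extent of reaction ξ = X.
Mole table: n_D = 1 − X; n_M = 3X.
Total moles n_T = 1 + 2X.
With p_i = (n_i/n_T)P, Kp = p_M^3 / (p_D).
Setting this equal to 1.3 bar^2 and taking the physical root (0 < X < 1) gives X = 0.297.
Then n_M = 0.892, n_T = 1.59, so y_M = 0.559.

y_M = 0.559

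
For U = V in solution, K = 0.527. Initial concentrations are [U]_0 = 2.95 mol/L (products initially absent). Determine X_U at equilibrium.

X = 0.345

Let X = conversion of U; extent ξ = 2.95·X mol/L.
Concentrations: [U] = 2.95 − 2.95X; [V] = 2.95X.
K = [V] / ([U]).
This equals 0.527 at X = 0.345 (the root in 0 < X < 1).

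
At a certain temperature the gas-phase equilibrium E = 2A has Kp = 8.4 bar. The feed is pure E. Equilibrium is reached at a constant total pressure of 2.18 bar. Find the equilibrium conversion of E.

Let X = conversion of E (basis 1 mol E); extent of reaction ξ = X.
Mole table: n_E = 1 − X; n_A = 2X.
n_T = Σnᵢ = 1 + X.
y_i = n_i/n_T, p_i = y_i·P. Kp = p_A^2 / (p_E).
This yields a degree-2 equation in X; solving on (0,1), X = 0.700.

X = 0.700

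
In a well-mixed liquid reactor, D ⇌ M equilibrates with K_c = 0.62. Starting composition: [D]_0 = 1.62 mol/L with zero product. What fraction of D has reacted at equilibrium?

X = 0.383

Let X = conversion of D; extent ξ = 1.62·X mol/L.
Concentrations: [D] = 1.62 − 1.62X; [M] = 1.62X.
K_c = [M] / ([D]).
Equating to 0.62: the physical root is X = 0.383.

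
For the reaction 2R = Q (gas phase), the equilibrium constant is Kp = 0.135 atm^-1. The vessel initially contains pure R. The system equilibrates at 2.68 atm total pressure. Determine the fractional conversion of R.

Let X = conversion of R (basis 1 mol R); extent of reaction ξ = 0.5X.
Mole table: n_R = 1 − X; n_Q = 0.5X.
n_T = Σnᵢ = 1 − 0.5X.
With p_i = (n_i/n_T)P, Kp = p_Q / (p_R^2).
Substituting and setting equal to 0.135 atm^-1 gives a polynomial in X; the root in (0,1) is X = 0.361.

X = 0.361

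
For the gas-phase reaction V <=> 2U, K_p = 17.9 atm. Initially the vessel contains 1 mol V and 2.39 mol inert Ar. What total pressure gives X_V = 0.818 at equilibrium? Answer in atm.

P = 5.12 atm

Take 1 mol V as basis and let X be its fractional conversion, so ξ = X.
Moles: n_V = 1 − X; n_U = 2X; n_I = 2.39 (inert).
Summing: n_T = 3.39 + X.
K_p = p_U^2 / (p_V) with p_i = (n_i/n_T)·P.
At X = 0.818: the mole-fraction product g(X) = Π y_i^ν_i = 3.495. Since K_p = g(X)·P^{1}, P = (K_p/g)^(1/1) = (17.9/3.495)^(1/1) = 5.12 atm.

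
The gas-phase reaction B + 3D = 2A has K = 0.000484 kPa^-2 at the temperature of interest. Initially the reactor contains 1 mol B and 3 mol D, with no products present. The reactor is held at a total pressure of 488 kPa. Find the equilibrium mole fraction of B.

Take 1 mol B as basis and let X be its fractional conversion, so ξ = X.
Mole table: n_B = 1 − X; n_D = 3 − 3X; n_A = 2X.
Summing: n_T = 4 − 2X.
With p_i = (n_i/n_T)P, K = p_A^2 / (p_B p_D^3).
Setting this equal to 0.000484 kPa^-2 and taking the physical root (0 < X < 1) gives X = 0.741.
Then n_B = 0.259, n_T = 2.52, so y_B = 0.103.

y_B = 0.103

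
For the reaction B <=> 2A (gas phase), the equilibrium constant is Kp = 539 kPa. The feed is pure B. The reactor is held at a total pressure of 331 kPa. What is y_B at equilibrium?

Basis: 1 mol B initially; let X = conversion of B. Extent ξ = X.
Moles: n_B = 1 − X; n_A = 2X.
Summing: n_T = 1 + X.
Mole fractions y_i = n_i/n_T; Kp = p_A^2 / (p_B) with p_i = y_i·P.
Substituting and setting equal to 539 kPa gives a polynomial in X; the root in (0,1) is X = 0.538.
Then n_B = 0.462, n_T = 1.54, so y_B = 0.300.

y_B = 0.300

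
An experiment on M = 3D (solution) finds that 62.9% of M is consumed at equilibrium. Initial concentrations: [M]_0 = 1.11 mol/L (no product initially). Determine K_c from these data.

Let X = conversion of M.
Concentrations: [M] = 1.11 − 1.11X; [D] = 3.33X.
At X = 0.629: [M] = 0.412, [D] = 2.09.
K_c = [D]^3 / ([M]) = 22.3 (mol/L)^2.

K_c = 22.3 (mol/L)^2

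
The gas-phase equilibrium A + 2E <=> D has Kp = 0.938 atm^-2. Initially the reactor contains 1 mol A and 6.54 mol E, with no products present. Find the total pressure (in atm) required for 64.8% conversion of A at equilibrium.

Take 1 mol A as basis and let X be its fractional conversion, so ξ = X.
At extent ξ: n_A = 1 − X; n_E = 6.54 − 2X; n_D = X.
Summing: n_T = 7.54 − 2X.
Kp = p_D / (p_A p_E^2) with p_i = (n_i/n_T)·P.
At X = 0.648: the mole-fraction product g(X) = Π y_i^ν_i = 2.61. Since Kp = g(X)·P^{-2}, P = (g/Kp)^(1/2) = (2.61/0.938)^(1/2) = 1.67 atm.

P = 1.67 atm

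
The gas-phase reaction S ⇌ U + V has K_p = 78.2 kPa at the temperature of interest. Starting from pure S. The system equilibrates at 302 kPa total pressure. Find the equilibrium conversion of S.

X = 0.454

Basis: 1 mol S initially; let X = conversion of S. Extent ξ = X.
At extent ξ: n_S = 1 − X; n_U = X; n_V = X.
Total moles n_T = 1 + X.
y_i = n_i/n_T, p_i = y_i·P. K_p = p_U p_V / (p_S).
Setting this equal to 78.2 kPa and taking the physical root (0 < X < 1) gives X = 0.454.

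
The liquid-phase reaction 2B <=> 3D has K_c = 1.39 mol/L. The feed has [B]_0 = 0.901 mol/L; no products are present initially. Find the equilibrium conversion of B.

Let X = conversion of B; extent ξ = 0.901X/2 mol/L.
Concentrations: [B] = 0.901 − 0.901X; [D] = 1.35X.
K_c = [D]^3 / ([B]^2).
Setting equal to 1.39 and solving for X on (0,1) gives X = 0.491.

X = 0.491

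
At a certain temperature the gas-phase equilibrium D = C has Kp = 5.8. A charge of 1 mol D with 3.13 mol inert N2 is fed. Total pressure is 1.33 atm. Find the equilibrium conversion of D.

X = 0.853

Let X = conversion of D (basis 1 mol D); extent of reaction ξ = X.
Mole table: n_D = 1 − X; n_C = X; n_I = 3.13 (inert).
Total moles n_T = 4.13 (Δν = 0, constant).
y_i = n_i/n_T, p_i = y_i·P. Kp = p_C / (p_D).
Setting this equal to 5.8 and taking the physical root (0 < X < 1) gives X = 0.853.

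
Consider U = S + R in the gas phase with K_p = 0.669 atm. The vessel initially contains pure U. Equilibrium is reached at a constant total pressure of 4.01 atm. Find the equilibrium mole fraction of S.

Take 1 mol U as basis and let X be its fractional conversion, so ξ = X.
Mole table: n_U = 1 − X; n_S = X; n_R = X.
Total moles n_T = 1 + X.
Mole fractions y_i = n_i/n_T; K_p = p_S p_R / (p_U) with p_i = y_i·P.
Setting this equal to 0.669 atm and taking the physical root (0 < X < 1) gives X = 0.378.
Then n_S = 0.378, n_T = 1.38, so y_S = 0.274.

y_S = 0.274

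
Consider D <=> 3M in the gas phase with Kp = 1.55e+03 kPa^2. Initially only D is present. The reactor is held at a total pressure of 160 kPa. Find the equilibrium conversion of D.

Let X = conversion of D (basis 1 mol D); extent of reaction ξ = X.
Moles: n_D = 1 − X; n_M = 3X.
Total moles n_T = 1 + 2X.
Mole fractions y_i = n_i/n_T; Kp = p_M^3 / (p_D) with p_i = y_i·P.
Setting this equal to 1.55e+03 kPa^2 and taking the physical root (0 < X < 1) gives X = 0.147.

X = 0.147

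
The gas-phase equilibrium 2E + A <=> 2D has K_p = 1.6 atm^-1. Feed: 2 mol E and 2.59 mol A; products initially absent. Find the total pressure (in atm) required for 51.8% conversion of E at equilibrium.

Take 2 mol E as basis and let X be its fractional conversion, so ξ = X.
Moles: n_E = 2 − 2X; n_A = 2.59 − X; n_D = 2X.
Summing: n_T = 4.59 − X.
K_p = p_D^2 / (p_E^2 p_A) with p_i = (n_i/n_T)·P.
At X = 0.518: the mole-fraction product g(X) = Π y_i^ν_i = 2.27. Since K_p = g(X)·P^{-1}, P = (g/K_p)^(1/1) = (2.27/1.6)^(1/1) = 1.42 atm.

P = 1.42 atm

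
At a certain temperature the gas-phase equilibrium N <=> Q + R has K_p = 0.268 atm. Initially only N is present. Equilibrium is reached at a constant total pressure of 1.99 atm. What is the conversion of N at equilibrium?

X = 0.345

Let X = conversion of N (basis 1 mol N); extent of reaction ξ = X.
At extent ξ: n_N = 1 − X; n_Q = X; n_R = X.
n_T = Σnᵢ = 1 + X.
With p_i = (n_i/n_T)P, K_p = p_Q p_R / (p_N).
Equating to 0.268 atm and solving on 0 < X < 1: X = 0.345.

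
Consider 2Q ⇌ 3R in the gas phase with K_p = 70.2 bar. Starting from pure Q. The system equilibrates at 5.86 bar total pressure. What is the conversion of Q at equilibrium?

X = 0.721

Let X = conversion of Q (basis 1 mol Q); extent of reaction ξ = 0.5X.
Mole table: n_Q = 1 − X; n_R = 1.5X.
n_T = Σnᵢ = 1 + 0.5X.
Mole fractions y_i = n_i/n_T; K_p = p_R^3 / (p_Q^2) with p_i = y_i·P.
Setting this equal to 70.2 bar and taking the physical root (0 < X < 1) gives X = 0.721.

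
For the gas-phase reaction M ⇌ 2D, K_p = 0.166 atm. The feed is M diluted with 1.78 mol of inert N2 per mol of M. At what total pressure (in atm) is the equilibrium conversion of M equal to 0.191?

Basis: 1 mol M initially; let X = conversion of M. Extent ξ = X.
Moles: n_M = 1 − X; n_D = 2X; n_I = 1.78 (inert).
Total moles n_T = 2.78 + X.
K_p = p_D^2 / (p_M) with p_i = (n_i/n_T)·P.
At X = 0.191: the mole-fraction product g(X) = Π y_i^ν_i = 0.06071. Since K_p = g(X)·P^{1}, P = (K_p/g)^(1/1) = (0.166/0.06071)^(1/1) = 2.73 atm.

P = 2.73 atm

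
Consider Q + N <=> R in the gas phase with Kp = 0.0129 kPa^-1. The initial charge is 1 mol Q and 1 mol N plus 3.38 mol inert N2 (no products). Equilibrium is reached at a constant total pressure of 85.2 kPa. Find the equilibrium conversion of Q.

X = 0.151

Basis: 1 mol Q initially; let X = conversion of Q. Extent ξ = X.
Species balance: n_Q = 1 − X; n_N = 1 − X; n_R = X; n_I = 3.38 (inert).
n_T = Σnᵢ = 5.38 − X.
Mole fractions y_i = n_i/n_T; Kp = p_R / (p_Q p_N) with p_i = y_i·P.
Setting this equal to 0.0129 kPa^-1 and taking the physical root (0 < X < 1) gives X = 0.151.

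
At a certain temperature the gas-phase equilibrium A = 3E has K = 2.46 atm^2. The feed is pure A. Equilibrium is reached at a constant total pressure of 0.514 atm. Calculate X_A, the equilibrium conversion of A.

Let X = conversion of A (basis 1 mol A); extent of reaction ξ = X.
Species balance: n_A = 1 − X; n_E = 3X.
Summing: n_T = 1 + 2X.
With p_i = (n_i/n_T)P, K = p_E^3 / (p_A).
Substituting and setting equal to 2.46 atm^2 gives a polynomial in X; the root in (0,1) is X = 0.787.

X = 0.787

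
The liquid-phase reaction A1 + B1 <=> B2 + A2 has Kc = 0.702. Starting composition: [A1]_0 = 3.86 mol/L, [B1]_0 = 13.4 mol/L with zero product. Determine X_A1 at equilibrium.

X = 0.726

Let X = conversion of A1; extent ξ = 3.86·X mol/L.
Concentrations: [A1] = 3.86 − 3.86X; [B1] = 13.4 − 3.86X; [B2] = 3.86X; [A2] = 3.86X.
Kc = [B2] [A2] / ([A1] [B1]).
This equals 0.702 at X = 0.726 (the root in 0 < X < 1).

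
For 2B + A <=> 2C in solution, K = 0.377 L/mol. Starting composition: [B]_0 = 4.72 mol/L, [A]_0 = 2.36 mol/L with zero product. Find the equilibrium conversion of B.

X = 0.418

Let X = conversion of B; extent ξ = 4.72X/2 mol/L.
Concentrations: [B] = 4.72 − 4.72X; [A] = 2.36 − 2.36X; [C] = 4.72X.
K = [C]^2 / ([B]^2 [A]).
Equating to 0.377 L/mol: the physical root is X = 0.418.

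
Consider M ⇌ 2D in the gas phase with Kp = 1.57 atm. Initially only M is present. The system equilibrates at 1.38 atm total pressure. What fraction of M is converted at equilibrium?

Basis: 1 mol M initially; let X = conversion of M. Extent ξ = X.
Species balance: n_M = 1 − X; n_D = 2X.
n_T = Σnᵢ = 1 + X.
With p_i = (n_i/n_T)P, Kp = p_D^2 / (p_M).
Substituting and setting equal to 1.57 atm gives a polynomial in X; the root in (0,1) is X = 0.471.

X = 0.471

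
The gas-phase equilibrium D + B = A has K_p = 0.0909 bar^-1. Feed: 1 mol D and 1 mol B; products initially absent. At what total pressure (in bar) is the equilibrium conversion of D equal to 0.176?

P = 5.2 bar

Let X = conversion of D (basis 1 mol D); extent of reaction ξ = X.
Moles: n_D = 1 − X; n_B = 1 − X; n_A = X.
Summing: n_T = 2 − X.
K_p = p_A / (p_D p_B) with p_i = (n_i/n_T)·P.
At X = 0.176: the mole-fraction product g(X) = Π y_i^ν_i = 0.4728. Since K_p = g(X)·P^{-1}, P = (g/K_p)^(1/1) = (0.4728/0.0909)^(1/1) = 5.2 bar.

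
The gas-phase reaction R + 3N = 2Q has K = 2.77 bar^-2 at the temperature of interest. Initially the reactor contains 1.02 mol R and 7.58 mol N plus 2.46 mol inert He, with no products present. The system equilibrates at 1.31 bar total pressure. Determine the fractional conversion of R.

X = 0.728

Basis: 1.02 mol R initially; let X = conversion of R. Extent ξ = 1.02X.
Species balance: n_R = 1.02 − 1.02X; n_N = 7.58 − 3.06X; n_Q = 2.04X; n_I = 2.46 (inert).
Summing: n_T = 11.1 − 2.04X.
Mole fractions y_i = n_i/n_T; K = p_Q^2 / (p_R p_N^3) with p_i = y_i·P.
Setting this equal to 2.77 bar^-2 and taking the physical root (0 < X < 1) gives X = 0.728.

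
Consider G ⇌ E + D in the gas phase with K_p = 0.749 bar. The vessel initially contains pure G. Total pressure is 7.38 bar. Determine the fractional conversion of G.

Take 1 mol G as basis and let X be its fractional conversion, so ξ = X.
Species balance: n_G = 1 − X; n_E = X; n_D = X.
n_T = Σnᵢ = 1 + X.
Mole fractions y_i = n_i/n_T; K_p = p_E p_D / (p_G) with p_i = y_i·P.
Setting this equal to 0.749 bar and taking the physical root (0 < X < 1) gives X = 0.304.

X = 0.304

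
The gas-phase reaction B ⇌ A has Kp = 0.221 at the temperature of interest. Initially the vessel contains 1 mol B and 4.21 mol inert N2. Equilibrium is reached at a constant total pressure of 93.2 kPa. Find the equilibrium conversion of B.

Basis: 1 mol B initially; let X = conversion of B. Extent ξ = X.
Species balance: n_B = 1 − X; n_A = X; n_I = 4.21 (inert).
Total moles n_T = 5.21 (Δν = 0, constant).
y_i = n_i/n_T, p_i = y_i·P. Kp = p_A / (p_B).
Equating to 0.221 and solving on 0 < X < 1: X = 0.181.

X = 0.181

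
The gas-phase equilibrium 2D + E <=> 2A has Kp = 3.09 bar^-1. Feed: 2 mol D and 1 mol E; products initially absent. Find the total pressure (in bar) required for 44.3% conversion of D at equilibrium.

P = 0.94 bar

Let X = conversion of D (basis 2 mol D); extent of reaction ξ = X.
Moles: n_D = 2 − 2X; n_E = 1 − X; n_A = 2X.
Total moles n_T = 3 − X.
Kp = p_A^2 / (p_D^2 p_E) with p_i = (n_i/n_T)·P.
At X = 0.443: the mole-fraction product g(X) = Π y_i^ν_i = 2.904. Since Kp = g(X)·P^{-1}, P = (g/Kp)^(1/1) = (2.904/3.09)^(1/1) = 0.94 bar.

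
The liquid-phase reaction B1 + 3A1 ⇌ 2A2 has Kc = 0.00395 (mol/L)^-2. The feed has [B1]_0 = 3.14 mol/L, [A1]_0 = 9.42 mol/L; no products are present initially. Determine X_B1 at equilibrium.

X = 0.272

Let X = conversion of B1; extent ξ = 3.14·X mol/L.
Concentrations: [B1] = 3.14 − 3.14X; [A1] = 9.42 − 9.42X; [A2] = 6.28X.
Kc = [A2]^2 / ([B1] [A1]^3).
This equals 0.00395 at X = 0.272 (the root in 0 < X < 1).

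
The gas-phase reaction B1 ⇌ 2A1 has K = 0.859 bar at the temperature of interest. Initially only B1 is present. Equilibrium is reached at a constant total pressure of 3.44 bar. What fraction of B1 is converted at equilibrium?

Basis: 1 mol B1 initially; let X = conversion of B1. Extent ξ = X.
At extent ξ: n_B1 = 1 − X; n_A1 = 2X.
Total moles n_T = 1 + X.
Mole fractions y_i = n_i/n_T; K = p_A1^2 / (p_B1) with p_i = y_i·P.
This yields a degree-2 equation in X; solving on (0,1), X = 0.242.

X = 0.242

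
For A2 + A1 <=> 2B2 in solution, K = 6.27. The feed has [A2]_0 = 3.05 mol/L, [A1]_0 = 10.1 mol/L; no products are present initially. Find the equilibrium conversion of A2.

Let X = conversion of A2; extent ξ = 3.05·X mol/L.
Concentrations: [A2] = 3.05 − 3.05X; [A1] = 10.1 − 3.05X; [B2] = 6.1X.
K = [B2]^2 / ([A2] [A1]).
Setting equal to 6.27 and solving for X on (0,1) gives X = 0.825.

X = 0.825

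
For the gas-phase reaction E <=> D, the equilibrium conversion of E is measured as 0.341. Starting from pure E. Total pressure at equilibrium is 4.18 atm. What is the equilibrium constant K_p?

K_p = 0.517

Let X = conversion of E (basis 1 mol E); extent of reaction ξ = X.
Species balance: n_E = 1 − X; n_D = X.
Since Δν = 0, n_T = 1 throughout.
At X = 0.341: n_E = 0.659, n_D = 0.341, n_T = 1.
p_i = (n_i/n_T)·P. K_p = p_D / (p_E) = 0.517.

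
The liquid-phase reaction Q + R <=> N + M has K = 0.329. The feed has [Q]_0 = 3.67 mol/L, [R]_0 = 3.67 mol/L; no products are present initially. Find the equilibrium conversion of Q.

X = 0.365

Let X = conversion of Q; extent ξ = 3.67·X mol/L.
Concentrations: [Q] = 3.67 − 3.67X; [R] = 3.67 − 3.67X; [N] = 3.67X; [M] = 3.67X.
K = [N] [M] / ([Q] [R]).
Solving K = 0.329 for X ∈ (0,1): X = 0.365.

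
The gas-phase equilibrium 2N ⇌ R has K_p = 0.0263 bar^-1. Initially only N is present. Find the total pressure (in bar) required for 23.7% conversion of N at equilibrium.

P = 6.82 bar

Take 1 mol N as basis and let X be its fractional conversion, so ξ = 0.5X.
Mole table: n_N = 1 − X; n_R = 0.5X.
n_T = Σnᵢ = 1 − 0.5X.
K_p = p_R / (p_N^2) with p_i = (n_i/n_T)·P.
At X = 0.237: the mole-fraction product g(X) = Π y_i^ν_i = 0.1794. Since K_p = g(X)·P^{-1}, P = (g/K_p)^(1/1) = (0.1794/0.0263)^(1/1) = 6.82 bar.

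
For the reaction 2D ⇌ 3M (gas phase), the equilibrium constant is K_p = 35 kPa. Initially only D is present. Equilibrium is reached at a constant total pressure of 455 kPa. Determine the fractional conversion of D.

Take 1 mol D as basis and let X be its fractional conversion, so ξ = 0.5X.
Mole table: n_D = 1 − X; n_M = 1.5X.
Summing: n_T = 1 + 0.5X.
With p_i = (n_i/n_T)P, K_p = p_M^3 / (p_D^2).
Substituting and setting equal to 35 kPa gives a polynomial in X; the root in (0,1) is X = 0.244.

X = 0.244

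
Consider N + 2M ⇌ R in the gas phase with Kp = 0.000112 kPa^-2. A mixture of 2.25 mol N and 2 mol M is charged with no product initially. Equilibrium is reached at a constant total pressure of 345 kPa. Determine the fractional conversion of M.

X = 0.735

Basis: 2 mol M initially; let X = conversion of M. Extent ξ = X.
At extent ξ: n_N = 2.25 − X; n_M = 2 − 2X; n_R = X.
Summing: n_T = 4.25 − 2X.
Mole fractions y_i = n_i/n_T; Kp = p_R / (p_N p_M^2) with p_i = y_i·P.
Substituting and setting equal to 0.000112 kPa^-2 gives a polynomial in X; the root in (0,1) is X = 0.735.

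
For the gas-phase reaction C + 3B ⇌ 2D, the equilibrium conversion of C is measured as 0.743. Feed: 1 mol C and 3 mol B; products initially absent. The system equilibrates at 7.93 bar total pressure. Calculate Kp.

Kp = 1.88 bar^-2

Basis: 1 mol C initially; let X = conversion of C. Extent ξ = X.
At extent ξ: n_C = 1 − X; n_B = 3 − 3X; n_D = 2X.
n_T = Σnᵢ = 4 − 2X.
At X = 0.743: n_C = 0.257, n_B = 0.771, n_D = 1.49, n_T = 2.51.
p_i = (n_i/n_T)·P. Kp = p_D^2 / (p_C p_B^3) = 1.88 bar^-2.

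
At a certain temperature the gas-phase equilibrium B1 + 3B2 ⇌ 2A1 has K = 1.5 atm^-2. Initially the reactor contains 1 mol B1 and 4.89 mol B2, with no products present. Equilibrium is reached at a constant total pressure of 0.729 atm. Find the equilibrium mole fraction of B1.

Take 1 mol B1 as basis and let X be its fractional conversion, so ξ = X.
Species balance: n_B1 = 1 − X; n_B2 = 4.89 − 3X; n_A1 = 2X.
Summing: n_T = 5.89 − 2X.
Mole fractions y_i = n_i/n_T; K = p_A1^2 / (p_B1 p_B2^3) with p_i = y_i·P.
Substituting and setting equal to 1.5 atm^-2 gives a polynomial in X; the root in (0,1) is X = 0.445.
Then n_B1 = 0.555, n_T = 5, so y_B1 = 0.111.

y_B1 = 0.111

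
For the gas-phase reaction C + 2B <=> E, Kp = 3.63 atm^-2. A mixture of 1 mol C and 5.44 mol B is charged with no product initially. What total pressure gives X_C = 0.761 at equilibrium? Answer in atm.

P = 1.18 atm

Let X = conversion of C (basis 1 mol C); extent of reaction ξ = X.
Species balance: n_C = 1 − X; n_B = 5.44 − 2X; n_E = X.
Total moles n_T = 6.44 − 2X.
Kp = p_E / (p_C p_B^2) with p_i = (n_i/n_T)·P.
At X = 0.761: the mole-fraction product g(X) = Π y_i^ν_i = 5.017. Since Kp = g(X)·P^{-2}, P = (g/Kp)^(1/2) = (5.017/3.63)^(1/2) = 1.18 atm.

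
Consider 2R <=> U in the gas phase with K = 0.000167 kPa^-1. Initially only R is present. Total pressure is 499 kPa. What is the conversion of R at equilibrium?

X = 0.134

Take 1 mol R as basis and let X be its fractional conversion, so ξ = 0.5X.
Mole table: n_R = 1 − X; n_U = 0.5X.
Total moles n_T = 1 − 0.5X.
Mole fractions y_i = n_i/n_T; K = p_U / (p_R^2) with p_i = y_i·P.
Setting this equal to 0.000167 kPa^-1 and taking the physical root (0 < X < 1) gives X = 0.134.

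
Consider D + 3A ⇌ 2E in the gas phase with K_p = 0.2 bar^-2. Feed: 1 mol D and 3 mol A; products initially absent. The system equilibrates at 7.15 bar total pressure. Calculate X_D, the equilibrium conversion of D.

Let X = conversion of D (basis 1 mol D); extent of reaction ξ = X.
At extent ξ: n_D = 1 − X; n_A = 3 − 3X; n_E = 2X.
Summing: n_T = 4 − 2X.
Mole fractions y_i = n_i/n_T; K_p = p_E^2 / (p_D p_A^3) with p_i = y_i·P.
Setting this equal to 0.2 bar^-2 and taking the physical root (0 < X < 1) gives X = 0.560.

X = 0.560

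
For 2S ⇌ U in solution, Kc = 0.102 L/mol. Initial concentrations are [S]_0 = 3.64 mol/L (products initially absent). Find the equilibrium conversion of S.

X = 0.332

Let X = conversion of S; extent ξ = 3.64X/2 mol/L.
Concentrations: [S] = 3.64 − 3.64X; [U] = 1.82X.
Kc = [U] / ([S]^2).
Equating to 0.102 L/mol: the physical root is X = 0.332.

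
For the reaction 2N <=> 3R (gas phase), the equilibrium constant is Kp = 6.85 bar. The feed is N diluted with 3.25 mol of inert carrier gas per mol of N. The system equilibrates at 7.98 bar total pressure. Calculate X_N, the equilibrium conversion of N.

Take 1 mol N as basis and let X be its fractional conversion, so ξ = 0.5X.
Species balance: n_N = 1 − X; n_R = 1.5X; n_I = 3.25 (inert).
n_T = Σnᵢ = 4.25 + 0.5X.
Mole fractions y_i = n_i/n_T; Kp = p_R^3 / (p_N^2) with p_i = y_i·P.
Substituting and setting equal to 6.85 bar gives a polynomial in X; the root in (0,1) is X = 0.584.

X = 0.584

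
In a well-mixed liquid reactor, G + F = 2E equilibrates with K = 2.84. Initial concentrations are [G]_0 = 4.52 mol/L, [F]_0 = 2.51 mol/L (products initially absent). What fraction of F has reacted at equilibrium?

Let X = conversion of F; extent ξ = 2.51·X mol/L.
Concentrations: [G] = 4.52 − 2.51X; [F] = 2.51 − 2.51X; [E] = 5.02X.
K = [E]^2 / ([G] [F]).
Solving K = 2.84 for X ∈ (0,1): X = 0.592.

X = 0.592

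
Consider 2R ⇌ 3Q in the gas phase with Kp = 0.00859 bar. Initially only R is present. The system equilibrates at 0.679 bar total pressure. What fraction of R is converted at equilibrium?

X = 0.143

Basis: 1 mol R initially; let X = conversion of R. Extent ξ = 0.5X.
At extent ξ: n_R = 1 − X; n_Q = 1.5X.
n_T = Σnᵢ = 1 + 0.5X.
With p_i = (n_i/n_T)P, Kp = p_Q^3 / (p_R^2).
This yields a degree-3 equation in X; solving on (0,1), X = 0.143.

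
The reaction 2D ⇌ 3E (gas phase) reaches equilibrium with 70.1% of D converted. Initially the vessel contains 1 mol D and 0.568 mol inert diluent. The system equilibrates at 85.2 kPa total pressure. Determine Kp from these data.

Kp = 578 kPa

Basis: 1 mol D initially; let X = conversion of D. Extent ξ = 0.5X.
Moles: n_D = 1 − X; n_E = 1.5X; n_I = 0.568 (inert).
n_T = Σnᵢ = 1.57 + 0.5X.
At X = 0.701: n_D = 0.299, n_E = 1.05, n_T = 1.92.
p_i = (n_i/n_T)·P. Kp = p_E^3 / (p_D^2) = 578 kPa.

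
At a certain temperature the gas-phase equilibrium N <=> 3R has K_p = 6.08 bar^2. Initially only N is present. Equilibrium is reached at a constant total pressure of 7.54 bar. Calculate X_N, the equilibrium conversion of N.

Let X = conversion of N (basis 1 mol N); extent of reaction ξ = X.
Moles: n_N = 1 − X; n_R = 3X.
n_T = Σnᵢ = 1 + 2X.
Mole fractions y_i = n_i/n_T; K_p = p_R^3 / (p_N) with p_i = y_i·P.
Equating to 6.08 bar^2 and solving on 0 < X < 1: X = 0.182.

X = 0.182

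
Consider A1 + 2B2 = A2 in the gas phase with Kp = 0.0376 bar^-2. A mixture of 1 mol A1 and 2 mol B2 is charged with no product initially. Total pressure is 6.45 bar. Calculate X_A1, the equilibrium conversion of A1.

Basis: 1 mol A1 initially; let X = conversion of A1. Extent ξ = X.
Species balance: n_A1 = 1 − X; n_B2 = 2 − 2X; n_A2 = X.
n_T = Σnᵢ = 3 − 2X.
Mole fractions y_i = n_i/n_T; Kp = p_A2 / (p_A1 p_B2^2) with p_i = y_i·P.
This yields a degree-3 equation in X; solving on (0,1), X = 0.337.

X = 0.337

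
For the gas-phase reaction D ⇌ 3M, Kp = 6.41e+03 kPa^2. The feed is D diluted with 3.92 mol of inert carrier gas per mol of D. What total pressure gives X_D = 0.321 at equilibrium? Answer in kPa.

P = 388 kPa

Basis: 1 mol D initially; let X = conversion of D. Extent ξ = X.
Moles: n_D = 1 − X; n_M = 3X; n_I = 3.92 (inert).
n_T = Σnᵢ = 4.92 + 2X.
Kp = p_M^3 / (p_D) with p_i = (n_i/n_T)·P.
At X = 0.321: the mole-fraction product g(X) = Π y_i^ν_i = 0.04252. Since Kp = g(X)·P^{2}, P = (Kp/g)^(1/2) = (6.41e+03/0.04252)^(1/2) = 388 kPa.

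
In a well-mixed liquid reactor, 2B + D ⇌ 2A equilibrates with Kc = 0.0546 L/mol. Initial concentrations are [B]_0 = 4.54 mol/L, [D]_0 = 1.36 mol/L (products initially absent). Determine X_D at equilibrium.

X = 0.308

Let X = conversion of D; extent ξ = 1.36·X mol/L.
Concentrations: [B] = 4.54 − 2.72X; [D] = 1.36 − 1.36X; [A] = 2.72X.
Kc = [A]^2 / ([B]^2 [D]).
Equating to 0.0546 L/mol: the physical root is X = 0.308.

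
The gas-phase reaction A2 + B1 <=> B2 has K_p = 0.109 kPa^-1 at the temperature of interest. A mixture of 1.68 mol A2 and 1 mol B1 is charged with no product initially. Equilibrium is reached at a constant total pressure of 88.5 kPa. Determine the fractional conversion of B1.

X = 0.817

Take 1 mol B1 as basis and let X be its fractional conversion, so ξ = X.
Moles: n_A2 = 1.68 − X; n_B1 = 1 − X; n_B2 = X.
Summing: n_T = 2.68 − X.
Mole fractions y_i = n_i/n_T; K_p = p_B2 / (p_A2 p_B1) with p_i = y_i·P.
Setting this equal to 0.109 kPa^-1 and taking the physical root (0 < X < 1) gives X = 0.817.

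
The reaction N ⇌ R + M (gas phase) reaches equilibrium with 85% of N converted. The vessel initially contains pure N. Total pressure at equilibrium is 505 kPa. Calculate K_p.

Let X = conversion of N (basis 1 mol N); extent of reaction ξ = X.
Species balance: n_N = 1 − X; n_R = X; n_M = X.
Summing: n_T = 1 + X.
At X = 0.85: n_N = 0.15, n_R = 0.85, n_M = 0.85, n_T = 1.85.
p_i = (n_i/n_T)·P. K_p = p_R p_M / (p_N) = 1.31e+03 kPa.

K_p = 1.31e+03 kPa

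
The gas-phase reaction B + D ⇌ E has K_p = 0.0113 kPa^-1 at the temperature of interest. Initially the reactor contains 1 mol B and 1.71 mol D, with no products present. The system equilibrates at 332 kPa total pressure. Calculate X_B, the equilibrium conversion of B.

Take 1 mol B as basis and let X be its fractional conversion, so ξ = X.
At extent ξ: n_B = 1 − X; n_D = 1.71 − X; n_E = X.
n_T = Σnᵢ = 2.71 − X.
Mole fractions y_i = n_i/n_T; K_p = p_E / (p_B p_D) with p_i = y_i·P.
This yields a degree-2 equation in X; solving on (0,1), X = 0.658.

X = 0.658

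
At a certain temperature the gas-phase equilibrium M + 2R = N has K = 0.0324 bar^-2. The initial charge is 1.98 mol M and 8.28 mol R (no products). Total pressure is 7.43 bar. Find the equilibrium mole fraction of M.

Take 1.98 mol M as basis and let X be its fractional conversion, so ξ = 1.98X.
Species balance: n_M = 1.98 − 1.98X; n_R = 8.28 − 3.96X; n_N = 1.98X.
Total moles n_T = 10.3 − 3.96X.
With p_i = (n_i/n_T)P, K = p_N / (p_M p_R^2).
Equating to 0.0324 bar^-2 and solving on 0 < X < 1: X = 0.508.
Then n_M = 0.974, n_T = 8.25, so y_M = 0.118.

y_M = 0.118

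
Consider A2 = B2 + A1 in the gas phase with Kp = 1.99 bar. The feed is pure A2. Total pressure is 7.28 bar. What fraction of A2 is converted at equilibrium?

Let X = conversion of A2 (basis 1 mol A2); extent of reaction ξ = X.
At extent ξ: n_A2 = 1 − X; n_B2 = X; n_A1 = X.
Summing: n_T = 1 + X.
y_i = n_i/n_T, p_i = y_i·P. Kp = p_B2 p_A1 / (p_A2).
This yields a degree-2 equation in X; solving on (0,1), X = 0.463.

X = 0.463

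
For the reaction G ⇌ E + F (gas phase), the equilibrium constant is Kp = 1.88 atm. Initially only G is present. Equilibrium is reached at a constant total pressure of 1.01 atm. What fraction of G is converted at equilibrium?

X = 0.807

Take 1 mol G as basis and let X be its fractional conversion, so ξ = X.
Mole table: n_G = 1 − X; n_E = X; n_F = X.
Total moles n_T = 1 + X.
y_i = n_i/n_T, p_i = y_i·P. Kp = p_E p_F / (p_G).
Substituting and setting equal to 1.88 atm gives a polynomial in X; the root in (0,1) is X = 0.807.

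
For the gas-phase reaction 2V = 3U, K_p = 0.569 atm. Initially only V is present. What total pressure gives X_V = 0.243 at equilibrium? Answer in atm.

P = 7.55 atm

Take 1 mol V as basis and let X be its fractional conversion, so ξ = 0.5X.
Species balance: n_V = 1 − X; n_U = 1.5X.
Summing: n_T = 1 + 0.5X.
K_p = p_U^3 / (p_V^2) with p_i = (n_i/n_T)·P.
At X = 0.243: the mole-fraction product g(X) = Π y_i^ν_i = 0.07535. Since K_p = g(X)·P^{1}, P = (K_p/g)^(1/1) = (0.569/0.07535)^(1/1) = 7.55 atm.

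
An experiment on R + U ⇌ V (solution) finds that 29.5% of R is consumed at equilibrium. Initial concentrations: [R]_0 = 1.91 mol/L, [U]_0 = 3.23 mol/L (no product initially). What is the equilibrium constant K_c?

Let X = conversion of R.
Concentrations: [R] = 1.91 − 1.91X; [U] = 3.23 − 1.91X; [V] = 1.91X.
At X = 0.295: [R] = 1.35, [U] = 2.67, [V] = 0.563.
K_c = [V] / ([R] [U]) = 0.157 L/mol.

K_c = 0.157 L/mol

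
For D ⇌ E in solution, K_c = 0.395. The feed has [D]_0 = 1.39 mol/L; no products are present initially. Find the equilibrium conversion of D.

X = 0.283

Let X = conversion of D; extent ξ = 1.39·X mol/L.
Concentrations: [D] = 1.39 − 1.39X; [E] = 1.39X.
K_c = [E] / ([D]).
This equals 0.395 at X = 0.283 (the root in 0 < X < 1).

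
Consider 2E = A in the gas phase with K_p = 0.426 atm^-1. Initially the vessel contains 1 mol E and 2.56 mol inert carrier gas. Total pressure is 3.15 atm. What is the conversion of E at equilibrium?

Basis: 1 mol E initially; let X = conversion of E. Extent ξ = 0.5X.
Mole table: n_E = 1 − X; n_A = 0.5X; n_I = 2.56 (inert).
Total moles n_T = 3.56 − 0.5X.
Mole fractions y_i = n_i/n_T; K_p = p_A / (p_E^2) with p_i = y_i·P.
Setting this equal to 0.426 atm^-1 and taking the physical root (0 < X < 1) gives X = 0.342.

X = 0.342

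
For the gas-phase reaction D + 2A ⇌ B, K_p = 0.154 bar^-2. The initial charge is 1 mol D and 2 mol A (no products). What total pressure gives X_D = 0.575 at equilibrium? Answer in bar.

Take 1 mol D as basis and let X be its fractional conversion, so ξ = X.
Moles: n_D = 1 − X; n_A = 2 − 2X; n_B = X.
n_T = Σnᵢ = 3 − 2X.
K_p = p_B / (p_D p_A^2) with p_i = (n_i/n_T)·P.
At X = 0.575: the mole-fraction product g(X) = Π y_i^ν_i = 6.409. Since K_p = g(X)·P^{-2}, P = (g/K_p)^(1/2) = (6.409/0.154)^(1/2) = 6.45 bar.

P = 6.45 bar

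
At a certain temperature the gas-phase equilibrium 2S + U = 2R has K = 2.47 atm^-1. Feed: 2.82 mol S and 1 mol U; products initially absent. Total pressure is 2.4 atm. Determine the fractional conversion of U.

X = 0.636

Let X = conversion of U (basis 1 mol U); extent of reaction ξ = X.
Moles: n_S = 2.82 − 2X; n_U = 1 − X; n_R = 2X.
n_T = Σnᵢ = 3.82 − X.
Mole fractions y_i = n_i/n_T; K = p_R^2 / (p_S^2 p_U) with p_i = y_i·P.
Equating to 2.47 atm^-1 and solving on 0 < X < 1: X = 0.636.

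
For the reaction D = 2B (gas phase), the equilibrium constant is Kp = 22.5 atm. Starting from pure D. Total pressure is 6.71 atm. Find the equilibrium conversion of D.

X = 0.675

Let X = conversion of D (basis 1 mol D); extent of reaction ξ = X.
At extent ξ: n_D = 1 − X; n_B = 2X.
n_T = Σnᵢ = 1 + X.
y_i = n_i/n_T, p_i = y_i·P. Kp = p_B^2 / (p_D).
Substituting and setting equal to 22.5 atm gives a polynomial in X; the root in (0,1) is X = 0.675.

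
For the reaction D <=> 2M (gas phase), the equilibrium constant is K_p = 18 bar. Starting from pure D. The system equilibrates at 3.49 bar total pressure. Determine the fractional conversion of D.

Let X = conversion of D (basis 1 mol D); extent of reaction ξ = X.
Moles: n_D = 1 − X; n_M = 2X.
n_T = Σnᵢ = 1 + X.
With p_i = (n_i/n_T)P, K_p = p_M^2 / (p_D).
Setting this equal to 18 bar and taking the physical root (0 < X < 1) gives X = 0.750.

X = 0.750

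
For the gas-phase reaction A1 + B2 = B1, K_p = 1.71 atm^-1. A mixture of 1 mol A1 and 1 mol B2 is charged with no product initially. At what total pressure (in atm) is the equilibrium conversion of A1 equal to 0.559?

Let X = conversion of A1 (basis 1 mol A1); extent of reaction ξ = X.
Species balance: n_A1 = 1 − X; n_B2 = 1 − X; n_B1 = X.
Summing: n_T = 2 − X.
K_p = p_B1 / (p_A1 p_B2) with p_i = (n_i/n_T)·P.
At X = 0.559: the mole-fraction product g(X) = Π y_i^ν_i = 4.142. Since K_p = g(X)·P^{-1}, P = (g/K_p)^(1/1) = (4.142/1.71)^(1/1) = 2.42 atm.

P = 2.42 atm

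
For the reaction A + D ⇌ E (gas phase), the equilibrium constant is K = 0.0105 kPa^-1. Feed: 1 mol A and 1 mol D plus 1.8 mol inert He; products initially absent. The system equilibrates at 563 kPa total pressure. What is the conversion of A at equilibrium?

Let X = conversion of A (basis 1 mol A); extent of reaction ξ = X.
At extent ξ: n_A = 1 − X; n_D = 1 − X; n_E = X; n_I = 1.8 (inert).
Total moles n_T = 3.8 − X.
Mole fractions y_i = n_i/n_T; K = p_E / (p_A p_D) with p_i = y_i·P.
Equating to 0.0105 kPa^-1 and solving on 0 < X < 1: X = 0.481.

X = 0.481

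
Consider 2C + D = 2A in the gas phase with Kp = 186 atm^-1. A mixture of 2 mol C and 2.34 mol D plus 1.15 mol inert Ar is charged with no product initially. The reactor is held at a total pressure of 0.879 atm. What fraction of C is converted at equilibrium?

X = 0.878

Let X = conversion of C (basis 2 mol C); extent of reaction ξ = X.
At extent ξ: n_C = 2 − 2X; n_D = 2.34 − X; n_A = 2X; n_I = 1.15 (inert).
Total moles n_T = 5.49 − X.
Mole fractions y_i = n_i/n_T; Kp = p_A^2 / (p_C^2 p_D) with p_i = y_i·P.
This yields a degree-3 equation in X; solving on (0,1), X = 0.878.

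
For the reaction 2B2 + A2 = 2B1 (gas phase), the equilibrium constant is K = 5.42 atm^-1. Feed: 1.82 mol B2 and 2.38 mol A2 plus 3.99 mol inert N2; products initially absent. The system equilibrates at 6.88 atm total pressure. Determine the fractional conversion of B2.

X = 0.744

Let X = conversion of B2 (basis 1.82 mol B2); extent of reaction ξ = 0.91X.
Mole table: n_B2 = 1.82 − 1.82X; n_A2 = 2.38 − 0.91X; n_B1 = 1.82X; n_I = 3.99 (inert).
n_T = Σnᵢ = 8.19 − 0.91X.
Mole fractions y_i = n_i/n_T; K = p_B1^2 / (p_B2^2 p_A2) with p_i = y_i·P.
Equating to 5.42 atm^-1 and solving on 0 < X < 1: X = 0.744.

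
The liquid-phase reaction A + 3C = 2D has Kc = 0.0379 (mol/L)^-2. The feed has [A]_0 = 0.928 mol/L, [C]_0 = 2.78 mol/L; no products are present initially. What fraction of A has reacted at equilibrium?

Let X = conversion of A; extent ξ = 0.928·X mol/L.
Concentrations: [A] = 0.928 − 0.928X; [C] = 2.78 − 2.78X; [D] = 1.86X.
Kc = [D]^2 / ([A] [C]^3).
This equals 0.0379 at X = 0.258 (the root in 0 < X < 1).

X = 0.258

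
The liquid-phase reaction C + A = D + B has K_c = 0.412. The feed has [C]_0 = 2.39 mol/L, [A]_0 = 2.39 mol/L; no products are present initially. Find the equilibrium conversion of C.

X = 0.391

Let X = conversion of C; extent ξ = 2.39·X mol/L.
Concentrations: [C] = 2.39 − 2.39X; [A] = 2.39 − 2.39X; [D] = 2.39X; [B] = 2.39X.
K_c = [D] [B] / ([C] [A]).
Equating to 0.412: the physical root is X = 0.391.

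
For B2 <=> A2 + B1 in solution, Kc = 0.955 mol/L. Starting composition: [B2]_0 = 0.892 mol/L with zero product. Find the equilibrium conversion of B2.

Let X = conversion of B2; extent ξ = 0.892·X mol/L.
Concentrations: [B2] = 0.892 − 0.892X; [A2] = 0.892X; [B1] = 0.892X.
Kc = [A2] [B1] / ([B2]).
This equals 0.955 at X = 0.630 (the root in 0 < X < 1).

X = 0.630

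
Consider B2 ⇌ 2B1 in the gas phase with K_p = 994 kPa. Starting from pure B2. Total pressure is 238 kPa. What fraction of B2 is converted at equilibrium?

X = 0.715

Take 1 mol B2 as basis and let X be its fractional conversion, so ξ = X.
Mole table: n_B2 = 1 − X; n_B1 = 2X.
n_T = Σnᵢ = 1 + X.
With p_i = (n_i/n_T)P, K_p = p_B1^2 / (p_B2).
This yields a degree-2 equation in X; solving on (0,1), X = 0.715.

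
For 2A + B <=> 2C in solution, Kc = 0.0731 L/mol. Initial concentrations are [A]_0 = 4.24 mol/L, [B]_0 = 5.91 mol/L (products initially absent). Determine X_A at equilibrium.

Let X = conversion of A; extent ξ = 4.24X/2 mol/L.
Concentrations: [A] = 4.24 − 4.24X; [B] = 5.91 − 2.12X; [C] = 4.24X.
Kc = [C]^2 / ([A]^2 [B]).
This equals 0.0731 at X = 0.379 (the root in 0 < X < 1).

X = 0.379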